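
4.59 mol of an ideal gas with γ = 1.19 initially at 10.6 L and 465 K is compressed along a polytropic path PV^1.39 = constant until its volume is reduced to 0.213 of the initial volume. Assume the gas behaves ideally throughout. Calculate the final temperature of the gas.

850 K

P₁ = nRT₁/V₁ = 4.59×8.314×465/10.6 = 1670 kPa.
Polytropic n=1.39: T₂ = T₁(V₁/V₂)^(n−1) = 465×(4.69)^0.39 = 850 K; P₂ = P₁(V₁/V₂)^n = 14400 kPa.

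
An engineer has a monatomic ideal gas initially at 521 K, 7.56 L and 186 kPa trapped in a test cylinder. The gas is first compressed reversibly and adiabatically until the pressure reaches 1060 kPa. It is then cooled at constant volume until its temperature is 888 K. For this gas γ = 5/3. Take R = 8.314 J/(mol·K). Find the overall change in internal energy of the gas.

1490 J

n = P₁V₁/(RT₁) = 186×7.56/(8.314×521) = 0.325 mol.
Step 1 — Adiabatic: T₂/T₁ = (P₂/P₁)^((γ−1)/γ) ⇒ T₂ = 521×(5.70)^0.400 = 1050 K; V₂ = 2.66 L.
ΔU = nCvΔT = 0.325×12.5×(1050−521) = 2120 J.
Q = 0 for an adiabatic process, so W = −ΔU = -2120 J.
State after step 1: P = 1060 kPa, V = 2.66 L, T = 1050 K.
Step 2 — Isochoric: V stays 2.66 L; P/T = const ⇒ T₂ = 888 K, P₂ = 901 kPa.
W = 0 (no volume change).
ΔU = nCvΔT = 0.325×12.5×(888−1050) = -636 J.
Q = ΔU = -636 J.
Net over both steps: W = -2120 J, Q = -636 J, ΔU = 1490 J.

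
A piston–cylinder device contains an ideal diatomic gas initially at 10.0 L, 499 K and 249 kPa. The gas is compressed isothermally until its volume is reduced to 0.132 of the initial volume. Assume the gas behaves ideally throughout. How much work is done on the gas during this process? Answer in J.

n = P₁V₁/(RT₁) = 249×10.0/(8.314×499) = 0.600 mol.
Isothermal: T stays 499 K; PV = const ⇒ V₂ = 1.32 L, P₂ = 1890 kPa.
W = nRT ln(V₂/V₁) = 0.600×8.314×499×ln(0.132) = -5040 J.
Work done on the gas = −W_by = 5040 J.

5040 J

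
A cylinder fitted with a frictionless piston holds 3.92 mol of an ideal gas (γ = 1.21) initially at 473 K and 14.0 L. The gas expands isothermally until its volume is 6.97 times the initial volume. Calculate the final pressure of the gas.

P₁ = nRT₁/V₁ = 3.92×8.314×473/14.0 = 1100 kPa.
Isothermal: T stays 473 K; PV = const ⇒ V₂ = 97.6 L, P₂ = 158 kPa.

158 kPa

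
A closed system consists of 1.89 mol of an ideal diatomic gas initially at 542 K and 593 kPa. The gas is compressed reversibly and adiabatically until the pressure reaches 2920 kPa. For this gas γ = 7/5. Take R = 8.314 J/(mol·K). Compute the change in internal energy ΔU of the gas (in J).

V₁ = nRT₁/P₁ = 1.89×8.314×542/593 = 14.4 L.
Adiabatic: T₂/T₁ = (P₂/P₁)^((γ−1)/γ) ⇒ T₂ = 542×(4.92)^0.286 = 855 K; V₂ = 4.60 L.
For an ideal gas ΔU = nCvΔT with Cv = (5/2)R = 20.8 J/(mol·K).
ΔU = 1.89×20.8×(855−542) = 12300 J.

12300 J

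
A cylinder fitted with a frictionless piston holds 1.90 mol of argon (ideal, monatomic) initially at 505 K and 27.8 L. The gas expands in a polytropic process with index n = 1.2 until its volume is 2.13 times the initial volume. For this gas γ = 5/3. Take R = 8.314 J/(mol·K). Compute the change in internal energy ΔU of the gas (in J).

-1680 J

P₁ = nRT₁/V₁ = 1.90×8.314×505/27.8 = 287 kPa.
Polytropic n=1.2: T₂ = T₁(V₁/V₂)^(n−1) = 505×(0.469)^0.20 = 434 K; P₂ = P₁(V₁/V₂)^n = 116 kPa.
For an ideal gas ΔU = nCvΔT with Cv = (3/2)R = 12.5 J/(mol·K).
ΔU = 1.90×12.5×(434−505) = -1680 J.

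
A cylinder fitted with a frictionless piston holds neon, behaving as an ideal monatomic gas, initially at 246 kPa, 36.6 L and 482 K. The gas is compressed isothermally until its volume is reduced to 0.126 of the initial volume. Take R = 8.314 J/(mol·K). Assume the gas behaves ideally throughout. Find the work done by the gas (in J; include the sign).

n = P₁V₁/(RT₁) = 246×36.6/(8.314×482) = 2.25 mol.
Isothermal: T stays 482 K; PV = const ⇒ V₂ = 4.61 L, P₂ = 1950 kPa.
W = nRT ln(V₂/V₁) = 2.25×8.314×482×ln(0.126) = -18700 J.

-18700 J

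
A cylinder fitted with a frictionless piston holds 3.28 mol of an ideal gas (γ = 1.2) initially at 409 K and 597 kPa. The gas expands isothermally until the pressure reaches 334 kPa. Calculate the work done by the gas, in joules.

V₁ = nRT₁/P₁ = 3.28×8.314×409/597 = 18.7 L.
Isothermal: T stays 409 K; PV = const ⇒ V₂ = 33.4 L, P₂ = 334 kPa.
W = nRT ln(V₂/V₁) = 3.28×8.314×409×ln(1.79) = 6480 J.

6480 J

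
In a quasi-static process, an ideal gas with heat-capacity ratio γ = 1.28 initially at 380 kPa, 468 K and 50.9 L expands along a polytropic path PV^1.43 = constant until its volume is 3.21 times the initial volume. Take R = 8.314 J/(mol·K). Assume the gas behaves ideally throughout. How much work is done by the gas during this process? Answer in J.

17700 J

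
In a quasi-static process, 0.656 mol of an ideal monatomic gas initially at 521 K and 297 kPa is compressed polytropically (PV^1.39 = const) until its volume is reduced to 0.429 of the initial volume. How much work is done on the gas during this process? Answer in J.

2850 J

V₁ = nRT₁/P₁ = 0.656×8.314×521/297 = 9.57 L.
Polytropic n=1.39: T₂ = T₁(V₁/V₂)^(n−1) = 521×(2.33)^0.39 = 725 K; P₂ = P₁(V₁/V₂)^n = 963 kPa.
W = (P₁V₁−P₂V₂)/(n−1) = (297×9.57−963×4.10)/0.39 = -2850 J.
Work done on the gas = −W_by = 2850 J.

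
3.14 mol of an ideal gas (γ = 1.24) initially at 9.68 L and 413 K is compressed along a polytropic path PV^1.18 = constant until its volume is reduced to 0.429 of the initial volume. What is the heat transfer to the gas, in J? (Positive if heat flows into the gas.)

P₁ = nRT₁/V₁ = 3.14×8.314×413/9.68 = 1110 kPa.
Polytropic n=1.18: T₂ = T₁(V₁/V₂)^(n−1) = 413×(2.33)^0.18 = 481 K; P₂ = P₁(V₁/V₂)^n = 3020 kPa.
W = (P₁V₁−P₂V₂)/(n−1) = (1110×9.68−3020×4.15)/0.18 = -9860 J.
ΔU = nCvΔT = 3.14×34.6×(481−413) = 7390 J.
Q = ΔU + W = -2460 J.

-2460 J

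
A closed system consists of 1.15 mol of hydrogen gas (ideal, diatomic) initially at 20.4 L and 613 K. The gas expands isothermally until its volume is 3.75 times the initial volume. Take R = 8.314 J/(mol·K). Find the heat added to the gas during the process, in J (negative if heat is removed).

7750 J

P₁ = nRT₁/V₁ = 1.15×8.314×613/20.4 = 287 kPa.
Isothermal: T stays 613 K; PV = const ⇒ V₂ = 76.5 L, P₂ = 76.6 kPa.
ΔU = 0 (ideal gas, T constant).
W = nRT ln(V₂/V₁) = 1.15×8.314×613×ln(3.75) = 7750 J.
Q = ΔU + W = 7750 J.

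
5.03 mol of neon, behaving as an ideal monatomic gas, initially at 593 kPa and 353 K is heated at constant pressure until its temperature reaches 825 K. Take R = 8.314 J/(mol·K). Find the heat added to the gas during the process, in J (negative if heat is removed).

V₁ = nRT₁/P₁ = 5.03×8.314×353/593 = 24.9 L.
Isobaric: P stays 593 kPa; V/T = const ⇒ T₂ = 825 K, V₂ = 58.2 L.
W = PΔV = 593×(58.2−24.9) kPa·L = 19700 J.
ΔU = nCvΔT = 5.03×12.5×(825−353) = 29600 J.
Q = ΔU + W = nCpΔT = 49300 J.

49300 J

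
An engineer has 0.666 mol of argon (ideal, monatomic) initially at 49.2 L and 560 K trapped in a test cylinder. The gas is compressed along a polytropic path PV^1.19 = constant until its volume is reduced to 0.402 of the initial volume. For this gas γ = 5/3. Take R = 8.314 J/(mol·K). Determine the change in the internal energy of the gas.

879 J

P₁ = nRT₁/V₁ = 0.666×8.314×560/49.2 = 63.0 kPa.
Polytropic n=1.19: T₂ = T₁(V₁/V₂)^(n−1) = 560×(2.49)^0.19 = 666 K; P₂ = P₁(V₁/V₂)^n = 186 kPa.
For an ideal gas ΔU = nCvΔT with Cv = (3/2)R = 12.5 J/(mol·K).
ΔU = 0.666×12.5×(666−560) = 879 J.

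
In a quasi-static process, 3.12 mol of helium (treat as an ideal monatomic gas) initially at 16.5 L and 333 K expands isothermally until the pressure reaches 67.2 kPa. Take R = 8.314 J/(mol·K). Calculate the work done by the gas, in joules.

17700 J

P₁ = nRT₁/V₁ = 3.12×8.314×333/16.5 = 524 kPa.
Isothermal: T stays 333 K; PV = const ⇒ V₂ = 129 L, P₂ = 67.2 kPa.
W = nRT ln(V₂/V₁) = 3.12×8.314×333×ln(7.79) = 17700 J.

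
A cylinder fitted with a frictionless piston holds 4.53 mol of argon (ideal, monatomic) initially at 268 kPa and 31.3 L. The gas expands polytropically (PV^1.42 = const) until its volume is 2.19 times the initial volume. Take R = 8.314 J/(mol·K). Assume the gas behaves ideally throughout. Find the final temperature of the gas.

T₁ = P₁V₁/(nR) = 268×31.3/(4.53×8.314) = 223 K.
Polytropic n=1.42: T₂ = T₁(V₁/V₂)^(n−1) = 223×(0.457)^0.42 = 160 K; P₂ = P₁(V₁/V₂)^n = 88.0 kPa.

160 K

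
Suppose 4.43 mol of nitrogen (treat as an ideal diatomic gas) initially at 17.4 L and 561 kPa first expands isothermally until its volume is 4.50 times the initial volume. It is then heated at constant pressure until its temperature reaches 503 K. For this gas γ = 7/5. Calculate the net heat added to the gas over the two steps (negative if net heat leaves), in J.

T₁ = P₁V₁/(nR) = 561×17.4/(4.43×8.314) = 265 K.
Step 1 — Isothermal: T stays 265 K; PV = const ⇒ V₂ = 78.3 L, P₂ = 125 kPa.
ΔU = 0 (ideal gas, T constant).
W = nRT ln(V₂/V₁) = 4.43×8.314×265×ln(4.50) = 14700 J.
Q = ΔU + W = 14700 J.
State after step 1: P = 125 kPa, V = 78.3 L, T = 265 K.
Step 2 — Isobaric: P stays 125 kPa; V/T = const ⇒ T₂ = 503 K, V₂ = 149 L.
W = PΔV = 125×(149−78.3) kPa·L = 8760 J.
ΔU = nCvΔT = 4.43×20.8×(503−265) = 21900 J.
Q = ΔU + W = nCpΔT = 30700 J.
Net over both steps: W = 23400 J, Q = 45400 J, ΔU = 21900 J.

45400 J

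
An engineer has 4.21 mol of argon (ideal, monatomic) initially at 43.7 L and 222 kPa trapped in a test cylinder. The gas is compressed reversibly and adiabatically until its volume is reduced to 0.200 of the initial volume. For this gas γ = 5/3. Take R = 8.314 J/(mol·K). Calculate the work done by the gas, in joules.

T₁ = P₁V₁/(nR) = 222×43.7/(4.21×8.314) = 277 K.
Adiabatic: TV^(γ−1) = const ⇒ T₂ = 277×(5.00)^0.667 = 810 K; PV^γ = const ⇒ P₂ = 3250 kPa.
ΔU = nCvΔT = 4.21×12.5×(810−277) = 28000 J.
Q = 0 for an adiabatic process, so W = −ΔU = -28000 J.

-28000 J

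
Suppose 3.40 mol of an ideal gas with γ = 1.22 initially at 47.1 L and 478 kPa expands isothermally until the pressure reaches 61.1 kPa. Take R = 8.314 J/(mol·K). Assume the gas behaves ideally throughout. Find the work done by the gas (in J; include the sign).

T₁ = P₁V₁/(nR) = 478×47.1/(3.40×8.314) = 796 K.
Isothermal: T stays 796 K; PV = const ⇒ V₂ = 368 L, P₂ = 61.1 kPa.
W = nRT ln(V₂/V₁) = 3.40×8.314×796×ln(7.82) = 46300 J.

46300 J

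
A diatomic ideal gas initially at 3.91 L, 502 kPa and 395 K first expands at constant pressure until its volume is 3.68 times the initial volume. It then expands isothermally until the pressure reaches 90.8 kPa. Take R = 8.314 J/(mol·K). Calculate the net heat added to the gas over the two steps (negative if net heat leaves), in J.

30800 J

n = P₁V₁/(RT₁) = 502×3.91/(8.314×395) = 0.598 mol.
Step 1 — Isobaric: P stays 502 kPa; V/T = const ⇒ T₂ = 1450 K, V₂ = 14.4 L.
W = PΔV = 502×(14.4−3.91) kPa·L = 5260 J.
ΔU = nCvΔT = 0.598×20.8×(1450−395) = 13200 J.
Q = ΔU + W = nCpΔT = 18400 J.
State after step 1: P = 502 kPa, V = 14.4 L, T = 1450 K.
Step 2 — Isothermal: T stays 1450 K; PV = const ⇒ V₂ = 79.6 L, P₂ = 90.8 kPa.
ΔU = 0 (ideal gas, T constant).
W = nRT ln(V₂/V₁) = 0.598×8.314×1450×ln(5.53) = 12400 J.
Q = ΔU + W = 12400 J.
Net over both steps: W = 17600 J, Q = 30800 J, ΔU = 13200 J.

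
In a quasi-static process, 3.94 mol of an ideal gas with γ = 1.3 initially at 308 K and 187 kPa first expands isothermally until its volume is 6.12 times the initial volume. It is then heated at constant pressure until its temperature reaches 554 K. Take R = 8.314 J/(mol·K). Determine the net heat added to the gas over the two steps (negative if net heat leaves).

V₁ = nRT₁/P₁ = 3.94×8.314×308/187 = 54.0 L.
Step 1 — Isothermal: T stays 308 K; PV = const ⇒ V₂ = 330 L, P₂ = 30.6 kPa.
ΔU = 0 (ideal gas, T constant).
W = nRT ln(V₂/V₁) = 3.94×8.314×308×ln(6.12) = 18300 J.
Q = ΔU + W = 18300 J.
State after step 1: P = 30.6 kPa, V = 330 L, T = 308 K.
Step 2 — Isobaric: P stays 30.6 kPa; V/T = const ⇒ T₂ = 554 K, V₂ = 594 L.
W = PΔV = 30.6×(594−330) kPa·L = 8060 J.
ΔU = nCvΔT = 3.94×27.7×(554−308) = 26900 J.
Q = ΔU + W = nCpΔT = 34900 J.
Net over both steps: W = 26300 J, Q = 53200 J, ΔU = 26900 J.

53200 J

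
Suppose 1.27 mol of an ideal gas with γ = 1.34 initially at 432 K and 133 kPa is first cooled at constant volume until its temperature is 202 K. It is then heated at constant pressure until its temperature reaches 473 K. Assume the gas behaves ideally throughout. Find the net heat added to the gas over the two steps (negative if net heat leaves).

4130 J

V₁ = nRT₁/P₁ = 1.27×8.314×432/133 = 34.3 L.
Step 1 — Isochoric: V stays 34.3 L; P/T = const ⇒ T₂ = 202 K, P₂ = 62.2 kPa.
W = 0 (no volume change).
ΔU = nCvΔT = 1.27×24.5×(202−432) = -7140 J.
Q = ΔU = -7140 J.
State after step 1: P = 62.2 kPa, V = 34.3 L, T = 202 K.
Step 2 — Isobaric: P stays 62.2 kPa; V/T = const ⇒ T₂ = 473 K, V₂ = 80.3 L.
W = PΔV = 62.2×(80.3−34.3) kPa·L = 2860 J.
ΔU = nCvΔT = 1.27×24.5×(473−202) = 8420 J.
Q = ΔU + W = nCpΔT = 11300 J.
Net over both steps: W = 2860 J, Q = 4130 J, ΔU = 1270 J.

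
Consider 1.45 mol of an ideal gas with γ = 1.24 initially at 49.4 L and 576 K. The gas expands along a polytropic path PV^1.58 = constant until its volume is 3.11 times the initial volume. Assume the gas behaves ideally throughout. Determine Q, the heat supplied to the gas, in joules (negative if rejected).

-8180 J

P₁ = nRT₁/V₁ = 1.45×8.314×576/49.4 = 141 kPa.
Polytropic n=1.58: T₂ = T₁(V₁/V₂)^(n−1) = 576×(0.322)^0.58 = 298 K; P₂ = P₁(V₁/V₂)^n = 23.4 kPa.
W = (P₁V₁−P₂V₂)/(n−1) = (141×49.4−23.4×154)/0.58 = 5770 J.
ΔU = nCvΔT = 1.45×34.6×(298−576) = -14000 J.
Q = ΔU + W = -8180 J.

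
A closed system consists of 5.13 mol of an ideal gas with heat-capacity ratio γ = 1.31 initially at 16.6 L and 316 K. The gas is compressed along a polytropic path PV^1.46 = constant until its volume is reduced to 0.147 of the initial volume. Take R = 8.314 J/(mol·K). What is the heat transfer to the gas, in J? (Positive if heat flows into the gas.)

20100 J

P₁ = nRT₁/V₁ = 5.13×8.314×316/16.6 = 812 kPa.
Polytropic n=1.46: T₂ = T₁(V₁/V₂)^(n−1) = 316×(6.80)^0.46 = 763 K; P₂ = P₁(V₁/V₂)^n = 13300 kPa.
W = (P₁V₁−P₂V₂)/(n−1) = (812×16.6−13300×2.44)/0.46 = -41500 J.
ΔU = nCvΔT = 5.13×26.8×(763−316) = 61500 J.
Q = ΔU + W = 20100 J.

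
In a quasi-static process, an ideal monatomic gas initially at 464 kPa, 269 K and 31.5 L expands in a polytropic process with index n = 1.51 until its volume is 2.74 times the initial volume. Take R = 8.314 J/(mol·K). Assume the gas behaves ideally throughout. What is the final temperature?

161 K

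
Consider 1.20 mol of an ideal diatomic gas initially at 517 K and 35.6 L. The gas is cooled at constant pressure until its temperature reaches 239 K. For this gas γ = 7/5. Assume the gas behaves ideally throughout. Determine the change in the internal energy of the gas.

-6930 J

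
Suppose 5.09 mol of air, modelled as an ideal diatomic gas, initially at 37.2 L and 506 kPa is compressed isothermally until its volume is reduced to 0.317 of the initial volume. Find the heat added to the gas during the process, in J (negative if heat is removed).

-21600 J

T₁ = P₁V₁/(nR) = 506×37.2/(5.09×8.314) = 445 K.
Isothermal: T stays 445 K; PV = const ⇒ V₂ = 11.8 L, P₂ = 1600 kPa.
ΔU = 0 (ideal gas, T constant).
W = nRT ln(V₂/V₁) = 5.09×8.314×445×ln(0.317) = -21600 J.
Q = ΔU + W = -21600 J.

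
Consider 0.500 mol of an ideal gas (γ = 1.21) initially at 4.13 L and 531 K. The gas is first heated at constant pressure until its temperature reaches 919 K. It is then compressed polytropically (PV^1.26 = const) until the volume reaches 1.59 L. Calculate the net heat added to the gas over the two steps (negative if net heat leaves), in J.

11000 J

P₁ = nRT₁/V₁ = 0.500×8.314×531/4.13 = 534 kPa.
Step 1 — Isobaric: P stays 534 kPa; V/T = const ⇒ T₂ = 919 K, V₂ = 7.15 L.
W = PΔV = 534×(7.15−4.13) kPa·L = 1610 J.
ΔU = nCvΔT = 0.500×39.6×(919−531) = 7680 J.
Q = ΔU + W = nCpΔT = 9290 J.
State after step 1: P = 534 kPa, V = 7.15 L, T = 919 K.
Step 2 — Polytropic n=1.26: T₂ = T₁(V₁/V₂)^(n−1) = 919×(4.50)^0.26 = 1360 K; P₂ = P₁(V₁/V₂)^n = 3550 kPa.
W = (P₁V₁−P₂V₂)/(n−1) = (534×7.15−3550×1.59)/0.26 = -7030 J.
ΔU = nCvΔT = 0.500×39.6×(1360−919) = 8700 J.
Q = ΔU + W = 1670 J.
Net over both steps: W = -5410 J, Q = 11000 J, ΔU = 16400 J.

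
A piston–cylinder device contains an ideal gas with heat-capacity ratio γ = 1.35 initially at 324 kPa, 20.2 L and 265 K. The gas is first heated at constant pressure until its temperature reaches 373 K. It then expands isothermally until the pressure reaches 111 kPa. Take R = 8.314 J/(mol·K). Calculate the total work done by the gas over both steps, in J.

n = P₁V₁/(RT₁) = 324×20.2/(8.314×265) = 2.97 mol.
Step 1 — Isobaric: P stays 324 kPa; V/T = const ⇒ T₂ = 373 K, V₂ = 28.4 L.
W = PΔV = 324×(28.4−20.2) kPa·L = 2670 J.
ΔU = nCvΔT = 2.97×23.8×(373−265) = 7620 J.
Q = ΔU + W = nCpΔT = 10300 J.
State after step 1: P = 324 kPa, V = 28.4 L, T = 373 K.
Step 2 — Isothermal: T stays 373 K; PV = const ⇒ V₂ = 83.0 L, P₂ = 111 kPa.
ΔU = 0 (ideal gas, T constant).
W = nRT ln(V₂/V₁) = 2.97×8.314×373×ln(2.92) = 9870 J.
Q = ΔU + W = 9870 J.
Net over both steps: W = 12500 J, Q = 20200 J, ΔU = 7620 J.

12500 J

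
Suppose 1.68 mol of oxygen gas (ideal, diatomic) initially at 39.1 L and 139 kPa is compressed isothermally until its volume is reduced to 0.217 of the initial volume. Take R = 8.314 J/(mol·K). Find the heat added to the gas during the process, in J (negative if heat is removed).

T₁ = P₁V₁/(nR) = 139×39.1/(1.68×8.314) = 389 K.
Isothermal: T stays 389 K; PV = const ⇒ V₂ = 8.48 L, P₂ = 641 kPa.
ΔU = 0 (ideal gas, T constant).
W = nRT ln(V₂/V₁) = 1.68×8.314×389×ln(0.217) = -8300 J.
Q = ΔU + W = -8300 J.

-8300 J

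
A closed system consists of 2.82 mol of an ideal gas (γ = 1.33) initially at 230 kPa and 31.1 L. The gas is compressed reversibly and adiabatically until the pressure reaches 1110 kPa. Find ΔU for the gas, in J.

10400 J

T₁ = P₁V₁/(nR) = 230×31.1/(2.82×8.314) = 305 K.
Adiabatic: T₂/T₁ = (P₂/P₁)^((γ−1)/γ) ⇒ T₂ = 305×(4.83)^0.248 = 451 K; V₂ = 9.52 L.
For an ideal gas ΔU = nCvΔT with Cv = R/(γ−1) = 25.2 J/(mol·K).
ΔU = 2.82×25.2×(451−305) = 10400 J.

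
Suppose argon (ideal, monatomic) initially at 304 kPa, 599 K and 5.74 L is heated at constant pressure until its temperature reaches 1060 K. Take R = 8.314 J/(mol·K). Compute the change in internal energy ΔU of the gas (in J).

n = P₁V₁/(RT₁) = 304×5.74/(8.314×599) = 0.350 mol.
Isobaric: P stays 304 kPa; V/T = const ⇒ T₂ = 1060 K, V₂ = 10.2 L.
For an ideal gas ΔU = nCvΔT with Cv = (3/2)R = 12.5 J/(mol·K).
ΔU = 0.350×12.5×(1060−599) = 2010 J.

2010 J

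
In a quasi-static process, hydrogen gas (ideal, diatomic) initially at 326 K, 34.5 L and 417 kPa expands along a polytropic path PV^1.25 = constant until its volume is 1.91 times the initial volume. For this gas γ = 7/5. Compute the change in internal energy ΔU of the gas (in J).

n = P₁V₁/(RT₁) = 417×34.5/(8.314×326) = 5.31 mol.
Polytropic n=1.25: T₂ = T₁(V₁/V₂)^(n−1) = 326×(0.524)^0.25 = 277 K; P₂ = P₁(V₁/V₂)^n = 186 kPa.
For an ideal gas ΔU = nCvΔT with Cv = (5/2)R = 20.8 J/(mol·K).
ΔU = 5.31×20.8×(277−326) = -5370 J.

-5370 J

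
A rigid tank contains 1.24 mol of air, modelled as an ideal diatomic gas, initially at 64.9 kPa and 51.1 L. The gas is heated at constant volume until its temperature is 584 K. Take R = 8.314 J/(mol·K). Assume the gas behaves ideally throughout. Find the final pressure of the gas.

T₁ = P₁V₁/(nR) = 64.9×51.1/(1.24×8.314) = 322 K.
Isochoric: V stays 51.1 L; P/T = const ⇒ T₂ = 584 K, P₂ = 118 kPa.

118 kPa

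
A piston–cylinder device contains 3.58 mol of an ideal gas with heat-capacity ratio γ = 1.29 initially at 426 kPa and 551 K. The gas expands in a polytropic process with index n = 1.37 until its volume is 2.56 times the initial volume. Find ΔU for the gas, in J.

-16600 J

V₁ = nRT₁/P₁ = 3.58×8.314×551/426 = 38.5 L.
Polytropic n=1.37: T₂ = T₁(V₁/V₂)^(n−1) = 551×(0.391)^0.37 = 389 K; P₂ = P₁(V₁/V₂)^n = 118 kPa.
For an ideal gas ΔU = nCvΔT with Cv = R/(γ−1) = 28.7 J/(mol·K).
ΔU = 3.58×28.7×(389−551) = -16600 J.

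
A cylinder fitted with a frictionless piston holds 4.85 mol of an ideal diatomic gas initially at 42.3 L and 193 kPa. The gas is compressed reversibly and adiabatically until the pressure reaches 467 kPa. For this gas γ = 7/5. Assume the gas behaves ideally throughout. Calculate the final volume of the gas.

22.5 L

T₁ = P₁V₁/(nR) = 193×42.3/(4.85×8.314) = 202 K.
Adiabatic: T₂/T₁ = (P₂/P₁)^((γ−1)/γ) ⇒ T₂ = 202×(2.42)^0.286 = 261 K; V₂ = 22.5 L.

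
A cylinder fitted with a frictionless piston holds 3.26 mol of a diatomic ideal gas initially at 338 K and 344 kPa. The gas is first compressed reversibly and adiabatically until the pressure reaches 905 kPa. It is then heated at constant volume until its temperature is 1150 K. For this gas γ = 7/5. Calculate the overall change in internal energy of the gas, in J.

55000 J

V₁ = nRT₁/P₁ = 3.26×8.314×338/344 = 26.6 L.
Step 1 — Adiabatic: T₂/T₁ = (P₂/P₁)^((γ−1)/γ) ⇒ T₂ = 338×(2.63)^0.286 = 446 K; V₂ = 13.3 L.
ΔU = nCvΔT = 3.26×20.8×(446−338) = 7290 J.
Q = 0 for an adiabatic process, so W = −ΔU = -7290 J.
State after step 1: P = 905 kPa, V = 13.3 L, T = 446 K.
Step 2 — Isochoric: V stays 13.3 L; P/T = const ⇒ T₂ = 1150 K, P₂ = 2340 kPa.
W = 0 (no volume change).
ΔU = nCvΔT = 3.26×20.8×(1150−446) = 47700 J.
Q = ΔU = 47700 J.
Net over both steps: W = -7290 J, Q = 47700 J, ΔU = 55000 J.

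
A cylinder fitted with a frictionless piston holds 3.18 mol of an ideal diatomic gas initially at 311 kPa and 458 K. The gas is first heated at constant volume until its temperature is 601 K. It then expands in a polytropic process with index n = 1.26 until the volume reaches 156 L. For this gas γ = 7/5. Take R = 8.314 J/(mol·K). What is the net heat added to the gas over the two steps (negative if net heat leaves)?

V₁ = nRT₁/P₁ = 3.18×8.314×458/311 = 38.9 L.
Step 1 — Isochoric: V stays 38.9 L; P/T = const ⇒ T₂ = 601 K, P₂ = 408 kPa.
W = 0 (no volume change).
ΔU = nCvΔT = 3.18×20.8×(601−458) = 9450 J.
Q = ΔU = 9450 J.
State after step 1: P = 408 kPa, V = 38.9 L, T = 601 K.
Step 2 — Polytropic n=1.26: T₂ = T₁(V₁/V₂)^(n−1) = 601×(0.250)^0.26 = 419 K; P₂ = P₁(V₁/V₂)^n = 71.0 kPa.
W = (P₁V₁−P₂V₂)/(n−1) = (408×38.9−71.0×156)/0.26 = 18500 J.
ΔU = nCvΔT = 3.18×20.8×(419−601) = -12000 J.
Q = ΔU + W = 6480 J.
Net over both steps: W = 18500 J, Q = 15900 J, ΔU = -2580 J.

15900 J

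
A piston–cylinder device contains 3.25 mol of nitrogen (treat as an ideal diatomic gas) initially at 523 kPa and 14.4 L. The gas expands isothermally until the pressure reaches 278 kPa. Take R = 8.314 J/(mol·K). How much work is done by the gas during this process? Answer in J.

4760 J

T₁ = P₁V₁/(nR) = 523×14.4/(3.25×8.314) = 279 K.
Isothermal: T stays 279 K; PV = const ⇒ V₂ = 27.1 L, P₂ = 278 kPa.
W = nRT ln(V₂/V₁) = 3.25×8.314×279×ln(1.88) = 4760 J.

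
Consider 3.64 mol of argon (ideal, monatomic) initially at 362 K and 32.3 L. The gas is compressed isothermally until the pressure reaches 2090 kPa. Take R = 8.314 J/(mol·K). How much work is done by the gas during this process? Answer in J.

P₁ = nRT₁/V₁ = 3.64×8.314×362/32.3 = 339 kPa.
Isothermal: T stays 362 K; PV = const ⇒ V₂ = 5.24 L, P₂ = 2090 kPa.
W = nRT ln(V₂/V₁) = 3.64×8.314×362×ln(0.162) = -19900 J.

-19900 J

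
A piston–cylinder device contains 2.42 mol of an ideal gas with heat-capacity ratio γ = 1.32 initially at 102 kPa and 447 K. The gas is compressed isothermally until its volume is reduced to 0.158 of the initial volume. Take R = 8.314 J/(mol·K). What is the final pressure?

V₁ = nRT₁/P₁ = 2.42×8.314×447/102 = 88.2 L.
Isothermal: T stays 447 K; PV = const ⇒ V₂ = 13.9 L, P₂ = 646 kPa.

646 kPa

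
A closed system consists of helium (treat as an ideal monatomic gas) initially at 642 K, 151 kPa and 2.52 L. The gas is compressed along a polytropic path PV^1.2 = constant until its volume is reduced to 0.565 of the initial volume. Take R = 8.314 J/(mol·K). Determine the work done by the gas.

-230 J

n = P₁V₁/(RT₁) = 151×2.52/(8.314×642) = 0.0713 mol.
Polytropic n=1.2: T₂ = T₁(V₁/V₂)^(n−1) = 642×(1.77)^0.20 = 720 K; P₂ = P₁(V₁/V₂)^n = 300 kPa.
W = (P₁V₁−P₂V₂)/(n−1) = (151×2.52−300×1.42)/0.20 = -230 J.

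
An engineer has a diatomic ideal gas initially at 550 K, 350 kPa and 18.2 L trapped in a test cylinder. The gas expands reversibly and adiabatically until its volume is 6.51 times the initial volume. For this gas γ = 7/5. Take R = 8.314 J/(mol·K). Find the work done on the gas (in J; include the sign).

n = P₁V₁/(RT₁) = 350×18.2/(8.314×550) = 1.39 mol.
Adiabatic: TV^(γ−1) = const ⇒ T₂ = 550×(0.154)^0.400 = 260 K; PV^γ = const ⇒ P₂ = 25.4 kPa.
ΔU = nCvΔT = 1.39×20.8×(260−550) = -8400 J.
Q = 0 for an adiabatic process, so W = −ΔU = 8400 J.
Work done on the gas = −W_by = -8400 J.

-8400 J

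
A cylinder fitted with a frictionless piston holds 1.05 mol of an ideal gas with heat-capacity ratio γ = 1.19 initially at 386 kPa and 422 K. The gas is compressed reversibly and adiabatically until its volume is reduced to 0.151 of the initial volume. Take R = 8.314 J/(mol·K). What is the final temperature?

604 K

V₁ = nRT₁/P₁ = 1.05×8.314×422/386 = 9.54 L.
Adiabatic: TV^(γ−1) = const ⇒ T₂ = 422×(6.62)^0.190 = 604 K; PV^γ = const ⇒ P₂ = 3660 kPa.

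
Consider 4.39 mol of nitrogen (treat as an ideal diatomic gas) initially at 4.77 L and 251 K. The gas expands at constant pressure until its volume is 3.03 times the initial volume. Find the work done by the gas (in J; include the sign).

18600 J

P₁ = nRT₁/V₁ = 4.39×8.314×251/4.77 = 1920 kPa.
Isobaric: P stays 1920 kPa; V/T = const ⇒ T₂ = 761 K, V₂ = 14.5 L.
W = PΔV = 1920×(14.5−4.77) kPa·L = 18600 J.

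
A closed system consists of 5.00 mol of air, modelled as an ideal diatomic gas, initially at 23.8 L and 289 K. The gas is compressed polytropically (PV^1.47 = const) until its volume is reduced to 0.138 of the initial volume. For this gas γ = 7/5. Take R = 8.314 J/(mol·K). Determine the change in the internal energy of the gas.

46200 J

P₁ = nRT₁/V₁ = 5.00×8.314×289/23.8 = 505 kPa.
Polytropic n=1.47: T₂ = T₁(V₁/V₂)^(n−1) = 289×(7.25)^0.47 = 733 K; P₂ = P₁(V₁/V₂)^n = 9280 kPa.
For an ideal gas ΔU = nCvΔT with Cv = (5/2)R = 20.8 J/(mol·K).
ΔU = 5.00×20.8×(733−289) = 46200 J.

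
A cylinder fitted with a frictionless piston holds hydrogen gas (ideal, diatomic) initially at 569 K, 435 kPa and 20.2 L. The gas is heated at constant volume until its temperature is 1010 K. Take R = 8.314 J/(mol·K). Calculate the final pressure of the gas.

772 kPa

Isochoric: V stays 20.2 L; P/T = const ⇒ T₂ = 1010 K, P₂ = 772 kPa.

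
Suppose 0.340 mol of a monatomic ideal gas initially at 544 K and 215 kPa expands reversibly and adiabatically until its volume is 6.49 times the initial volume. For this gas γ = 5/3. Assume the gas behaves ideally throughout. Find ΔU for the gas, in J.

-1640 J

V₁ = nRT₁/P₁ = 0.340×8.314×544/215 = 7.15 L.
Adiabatic: TV^(γ−1) = const ⇒ T₂ = 544×(0.154)^0.667 = 156 K; PV^γ = const ⇒ P₂ = 9.52 kPa.
For an ideal gas ΔU = nCvΔT with Cv = (3/2)R = 12.5 J/(mol·K).
ΔU = 0.340×12.5×(156−544) = -1640 J.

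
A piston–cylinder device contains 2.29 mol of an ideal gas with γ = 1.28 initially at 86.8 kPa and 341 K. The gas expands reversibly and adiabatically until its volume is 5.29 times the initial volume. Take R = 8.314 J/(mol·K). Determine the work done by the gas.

V₁ = nRT₁/P₁ = 2.29×8.314×341/86.8 = 74.8 L.
Adiabatic: TV^(γ−1) = const ⇒ T₂ = 341×(0.189)^0.280 = 214 K; PV^γ = const ⇒ P₂ = 10.3 kPa.
ΔU = nCvΔT = 2.29×29.7×(214−341) = -8640 J.
Q = 0 for an adiabatic process, so W = −ΔU = 8640 J.

8640 J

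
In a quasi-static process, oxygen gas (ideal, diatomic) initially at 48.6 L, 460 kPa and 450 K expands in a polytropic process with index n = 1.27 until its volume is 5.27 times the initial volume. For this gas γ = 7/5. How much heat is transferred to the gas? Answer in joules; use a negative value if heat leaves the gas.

9730 J

n = P₁V₁/(RT₁) = 460×48.6/(8.314×450) = 5.98 mol.
Polytropic n=1.27: T₂ = T₁(V₁/V₂)^(n−1) = 450×(0.190)^0.27 = 287 K; P₂ = P₁(V₁/V₂)^n = 55.7 kPa.
W = (P₁V₁−P₂V₂)/(n−1) = (460×48.6−55.7×256)/0.27 = 29900 J.
ΔU = nCvΔT = 5.98×20.8×(287−450) = -20200 J.
Q = ΔU + W = 9730 J.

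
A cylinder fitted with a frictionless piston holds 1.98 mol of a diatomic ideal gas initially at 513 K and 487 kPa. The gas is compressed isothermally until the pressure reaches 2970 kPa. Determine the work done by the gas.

-15300 J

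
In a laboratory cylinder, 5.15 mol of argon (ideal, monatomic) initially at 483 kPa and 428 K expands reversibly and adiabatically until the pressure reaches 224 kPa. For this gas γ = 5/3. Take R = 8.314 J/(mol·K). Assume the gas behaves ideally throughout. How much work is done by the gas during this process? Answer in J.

7270 J

V₁ = nRT₁/P₁ = 5.15×8.314×428/483 = 37.9 L.
Adiabatic: T₂/T₁ = (P₂/P₁)^((γ−1)/γ) ⇒ T₂ = 428×(0.464)^0.400 = 315 K; V₂ = 60.2 L.
ΔU = nCvΔT = 5.15×12.5×(315−428) = -7270 J.
Q = 0 for an adiabatic process, so W = −ΔU = 7270 J.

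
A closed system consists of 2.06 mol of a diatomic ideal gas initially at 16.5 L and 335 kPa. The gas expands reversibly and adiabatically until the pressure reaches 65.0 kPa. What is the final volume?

T₁ = P₁V₁/(nR) = 335×16.5/(2.06×8.314) = 323 K.
Adiabatic: T₂/T₁ = (P₂/P₁)^((γ−1)/γ) ⇒ T₂ = 323×(0.194)^0.286 = 202 K; V₂ = 53.2 L.

53.2 L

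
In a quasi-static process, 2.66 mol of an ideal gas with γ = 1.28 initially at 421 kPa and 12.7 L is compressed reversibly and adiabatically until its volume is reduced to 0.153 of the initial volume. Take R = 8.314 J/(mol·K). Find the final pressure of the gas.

4650 kPa

T₁ = P₁V₁/(nR) = 421×12.7/(2.66×8.314) = 242 K.
Adiabatic: TV^(γ−1) = const ⇒ T₂ = 242×(6.54)^0.280 = 409 K; PV^γ = const ⇒ P₂ = 4650 kPa.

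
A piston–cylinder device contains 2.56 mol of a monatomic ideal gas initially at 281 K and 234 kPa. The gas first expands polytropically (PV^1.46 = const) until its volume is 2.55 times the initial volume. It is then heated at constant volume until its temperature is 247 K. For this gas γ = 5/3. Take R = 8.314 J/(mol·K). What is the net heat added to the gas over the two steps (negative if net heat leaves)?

3460 J

V₁ = nRT₁/P₁ = 2.56×8.314×281/234 = 25.6 L.
Step 1 — Polytropic n=1.46: T₂ = T₁(V₁/V₂)^(n−1) = 281×(0.392)^0.46 = 183 K; P₂ = P₁(V₁/V₂)^n = 59.7 kPa.
W = (P₁V₁−P₂V₂)/(n−1) = (234×25.6−59.7×65.2)/0.46 = 4550 J.
ΔU = nCvΔT = 2.56×12.5×(183−281) = -3140 J.
Q = ΔU + W = 1410 J.
State after step 1: P = 59.7 kPa, V = 65.2 L, T = 183 K.
Step 2 — Isochoric: V stays 65.2 L; P/T = const ⇒ T₂ = 247 K, P₂ = 80.7 kPa.
W = 0 (no volume change).
ΔU = nCvΔT = 2.56×12.5×(247−183) = 2050 J.
Q = ΔU = 2050 J.
Net over both steps: W = 4550 J, Q = 3460 J, ΔU = -1090 J.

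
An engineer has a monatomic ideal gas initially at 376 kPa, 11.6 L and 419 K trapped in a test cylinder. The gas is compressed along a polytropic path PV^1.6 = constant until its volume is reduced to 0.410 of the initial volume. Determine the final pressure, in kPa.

Polytropic n=1.6: T₂ = T₁(V₁/V₂)^(n−1) = 419×(2.44)^0.60 = 715 K; P₂ = P₁(V₁/V₂)^n = 1570 kPa.

1570 kPa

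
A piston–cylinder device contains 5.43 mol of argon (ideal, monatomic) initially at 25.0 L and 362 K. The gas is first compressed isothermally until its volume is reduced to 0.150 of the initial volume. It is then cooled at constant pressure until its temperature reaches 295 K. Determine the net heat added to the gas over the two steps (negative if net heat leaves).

-38600 J

P₁ = nRT₁/V₁ = 5.43×8.314×362/25.0 = 654 kPa.
Step 1 — Isothermal: T stays 362 K; PV = const ⇒ V₂ = 3.75 L, P₂ = 4360 kPa.
ΔU = 0 (ideal gas, T constant).
W = nRT ln(V₂/V₁) = 5.43×8.314×362×ln(0.150) = -31000 J.
Q = ΔU + W = -31000 J.
State after step 1: P = 4360 kPa, V = 3.75 L, T = 362 K.
Step 2 — Isobaric: P stays 4360 kPa; V/T = const ⇒ T₂ = 295 K, V₂ = 3.06 L.
W = PΔV = 4360×(3.06−3.75) kPa·L = -3020 J.
ΔU = nCvΔT = 5.43×12.5×(295−362) = -4540 J.
Q = ΔU + W = nCpΔT = -7560 J.
Net over both steps: W = -34000 J, Q = -38600 J, ΔU = -4540 J.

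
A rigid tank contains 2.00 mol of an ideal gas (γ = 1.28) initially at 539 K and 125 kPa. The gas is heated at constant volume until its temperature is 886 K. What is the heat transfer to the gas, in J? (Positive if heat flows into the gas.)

V₁ = nRT₁/P₁ = 2.00×8.314×539/125 = 71.7 L.
Isochoric: V stays 71.7 L; P/T = const ⇒ T₂ = 886 K, P₂ = 205 kPa.
W = 0 (no volume change).
ΔU = nCvΔT = 2.00×29.7×(886−539) = 20600 J.
Q = ΔU = 20600 J.

20600 J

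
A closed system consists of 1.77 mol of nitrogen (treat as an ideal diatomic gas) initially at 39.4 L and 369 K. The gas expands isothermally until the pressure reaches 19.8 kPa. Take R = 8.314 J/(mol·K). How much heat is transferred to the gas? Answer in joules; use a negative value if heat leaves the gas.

P₁ = nRT₁/V₁ = 1.77×8.314×369/39.4 = 138 kPa.
Isothermal: T stays 369 K; PV = const ⇒ V₂ = 274 L, P₂ = 19.8 kPa.
ΔU = 0 (ideal gas, T constant).
W = nRT ln(V₂/V₁) = 1.77×8.314×369×ln(6.96) = 10500 J.
Q = ΔU + W = 10500 J.

10500 J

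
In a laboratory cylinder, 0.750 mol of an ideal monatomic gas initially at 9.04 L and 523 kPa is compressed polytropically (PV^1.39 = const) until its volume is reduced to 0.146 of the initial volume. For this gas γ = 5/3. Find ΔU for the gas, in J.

T₁ = P₁V₁/(nR) = 523×9.04/(0.750×8.314) = 758 K.
Polytropic n=1.39: T₂ = T₁(V₁/V₂)^(n−1) = 758×(6.85)^0.39 = 1610 K; P₂ = P₁(V₁/V₂)^n = 7590 kPa.
For an ideal gas ΔU = nCvΔT with Cv = (3/2)R = 12.5 J/(mol·K).
ΔU = 0.750×12.5×(1610−758) = 7930 J.

7930 J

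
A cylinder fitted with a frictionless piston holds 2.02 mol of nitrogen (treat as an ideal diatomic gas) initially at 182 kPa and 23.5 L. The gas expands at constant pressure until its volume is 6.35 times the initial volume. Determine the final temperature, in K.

1620 K

T₁ = P₁V₁/(nR) = 182×23.5/(2.02×8.314) = 255 K.
Isobaric: P stays 182 kPa; V/T = const ⇒ T₂ = 1620 K, V₂ = 149 L.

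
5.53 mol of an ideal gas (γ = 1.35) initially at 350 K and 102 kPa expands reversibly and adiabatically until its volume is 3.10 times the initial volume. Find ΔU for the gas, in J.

-15000 J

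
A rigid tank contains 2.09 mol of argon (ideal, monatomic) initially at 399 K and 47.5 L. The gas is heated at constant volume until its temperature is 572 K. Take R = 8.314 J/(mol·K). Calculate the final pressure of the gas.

209 kPa

P₁ = nRT₁/V₁ = 2.09×8.314×399/47.5 = 146 kPa.
Isochoric: V stays 47.5 L; P/T = const ⇒ T₂ = 572 K, P₂ = 209 kPa.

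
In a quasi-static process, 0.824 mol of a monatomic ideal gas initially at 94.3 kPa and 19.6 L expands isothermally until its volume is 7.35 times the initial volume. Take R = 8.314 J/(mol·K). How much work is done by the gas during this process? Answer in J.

3690 J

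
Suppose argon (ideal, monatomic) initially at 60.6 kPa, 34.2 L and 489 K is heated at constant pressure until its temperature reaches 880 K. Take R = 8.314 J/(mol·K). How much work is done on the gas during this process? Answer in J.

n = P₁V₁/(RT₁) = 60.6×34.2/(8.314×489) = 0.510 mol.
Isobaric: P stays 60.6 kPa; V/T = const ⇒ T₂ = 880 K, V₂ = 61.5 L.
W = PΔV = 60.6×(61.5−34.2) kPa·L = 1660 J.
Work done on the gas = −W_by = -1660 J.

-1660 J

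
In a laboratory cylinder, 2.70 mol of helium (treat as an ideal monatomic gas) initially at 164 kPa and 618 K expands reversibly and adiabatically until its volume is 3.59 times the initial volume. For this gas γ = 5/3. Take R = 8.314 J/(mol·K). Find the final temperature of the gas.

V₁ = nRT₁/P₁ = 2.70×8.314×618/164 = 84.6 L.
Adiabatic: TV^(γ−1) = const ⇒ T₂ = 618×(0.279)^0.667 = 264 K; PV^γ = const ⇒ P₂ = 19.5 kPa.

264 K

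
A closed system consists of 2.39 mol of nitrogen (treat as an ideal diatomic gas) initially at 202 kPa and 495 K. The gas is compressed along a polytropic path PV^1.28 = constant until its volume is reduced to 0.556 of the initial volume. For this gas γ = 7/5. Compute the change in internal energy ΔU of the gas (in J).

4390 J

V₁ = nRT₁/P₁ = 2.39×8.314×495/202 = 48.7 L.
Polytropic n=1.28: T₂ = T₁(V₁/V₂)^(n−1) = 495×(1.80)^0.28 = 583 K; P₂ = P₁(V₁/V₂)^n = 428 kPa.
For an ideal gas ΔU = nCvΔT with Cv = (5/2)R = 20.8 J/(mol·K).
ΔU = 2.39×20.8×(583−495) = 4390 J.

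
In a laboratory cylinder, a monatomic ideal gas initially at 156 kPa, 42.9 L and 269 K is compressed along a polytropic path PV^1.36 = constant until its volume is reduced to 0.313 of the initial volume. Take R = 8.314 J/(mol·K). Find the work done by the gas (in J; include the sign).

-9650 J

n = P₁V₁/(RT₁) = 156×42.9/(8.314×269) = 2.99 mol.
Polytropic n=1.36: T₂ = T₁(V₁/V₂)^(n−1) = 269×(3.19)^0.36 = 409 K; P₂ = P₁(V₁/V₂)^n = 757 kPa.
W = (P₁V₁−P₂V₂)/(n−1) = (156×42.9−757×13.4)/0.36 = -9650 J.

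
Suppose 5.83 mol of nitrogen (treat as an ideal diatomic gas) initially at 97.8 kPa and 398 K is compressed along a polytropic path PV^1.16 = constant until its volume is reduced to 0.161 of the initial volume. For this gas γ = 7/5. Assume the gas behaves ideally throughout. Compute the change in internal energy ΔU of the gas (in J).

16400 J

V₁ = nRT₁/P₁ = 5.83×8.314×398/97.8 = 197 L.
Polytropic n=1.16: T₂ = T₁(V₁/V₂)^(n−1) = 398×(6.21)^0.16 = 533 K; P₂ = P₁(V₁/V₂)^n = 814 kPa.
For an ideal gas ΔU = nCvΔT with Cv = (5/2)R = 20.8 J/(mol·K).
ΔU = 5.83×20.8×(533−398) = 16400 J.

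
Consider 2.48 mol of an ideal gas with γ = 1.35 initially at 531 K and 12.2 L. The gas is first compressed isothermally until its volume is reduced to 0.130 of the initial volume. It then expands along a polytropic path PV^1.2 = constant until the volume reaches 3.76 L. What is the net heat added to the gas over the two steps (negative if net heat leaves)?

P₁ = nRT₁/V₁ = 2.48×8.314×531/12.2 = 897 kPa.
Step 1 — Isothermal: T stays 531 K; PV = const ⇒ V₂ = 1.59 L, P₂ = 6900 kPa.
ΔU = 0 (ideal gas, T constant).
W = nRT ln(V₂/V₁) = 2.48×8.314×531×ln(0.130) = -22300 J.
Q = ΔU + W = -22300 J.
State after step 1: P = 6900 kPa, V = 1.59 L, T = 531 K.
Step 2 — Polytropic n=1.2: T₂ = T₁(V₁/V₂)^(n−1) = 531×(0.422)^0.20 = 447 K; P₂ = P₁(V₁/V₂)^n = 2450 kPa.
W = (P₁V₁−P₂V₂)/(n−1) = (6900×1.59−2450×3.76)/0.20 = 8680 J.
ΔU = nCvΔT = 2.48×23.8×(447−531) = -4960 J.
Q = ΔU + W = 3720 J.
Net over both steps: W = -13700 J, Q = -18600 J, ΔU = -4960 J.

-18600 J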